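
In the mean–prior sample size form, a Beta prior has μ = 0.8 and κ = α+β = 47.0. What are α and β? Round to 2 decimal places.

α = 37.60, β = 9.40

α = μκ = 0.8×47.0 = 37.60 and β = (1−μ)κ = 0.2×47.0 = 9.40.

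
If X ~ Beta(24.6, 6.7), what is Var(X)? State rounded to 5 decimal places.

Var = αβ/[(α+β)²(α+β+1)] = (24.6×6.7)/(31.3²×32.3) = 164.82/31643.987 = 0.00521.

0.00521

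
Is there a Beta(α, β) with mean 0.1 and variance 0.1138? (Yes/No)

No

For any Beta, Var(X) < E[X]·(1−E[X]).
Here μ(1−μ) = 0.1×0.9 = 0.09, and 0.1138 ≥ 0.09.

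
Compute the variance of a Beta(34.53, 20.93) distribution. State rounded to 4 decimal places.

μ = 34.53/55.46 = 0.622611; Var = μ(1−μ)/(α+β+1) = 0.2349666/56.46 = 0.0042.

0.0042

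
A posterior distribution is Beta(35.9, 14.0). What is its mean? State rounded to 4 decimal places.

0.7194

E[X] = α/(α+β) = 35.9/49.9 = 0.7194.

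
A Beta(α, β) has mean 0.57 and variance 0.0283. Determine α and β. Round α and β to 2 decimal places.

By moment matching, α+β = μ(1−μ)/σ² − 1 = (0.57·0.43)/0.0283 − 1 = 8.6608 − 1 = 7.6608.
Since α/(α+β) = μ, α = 0.57·7.6608 = 4.37 and β = 0.43·7.6608 = 3.29.

α = 4.37, β = 3.29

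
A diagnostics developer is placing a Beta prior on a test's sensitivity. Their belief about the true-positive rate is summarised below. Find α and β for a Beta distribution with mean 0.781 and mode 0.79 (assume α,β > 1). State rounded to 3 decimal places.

Let s = α+β. Mean gives α = μs = 0.781s; mode gives (α−1)/(s−2) = 0.79.
Substituting: 0.781s − 1 = 0.79(s−2) = 0.79s − 1.58, so -0.009s = -0.58 and s = 64.4444.
Then α = 0.781×64.4444 = 50.331 and β = s−α = 14.113.

α = 50.331, β = 14.113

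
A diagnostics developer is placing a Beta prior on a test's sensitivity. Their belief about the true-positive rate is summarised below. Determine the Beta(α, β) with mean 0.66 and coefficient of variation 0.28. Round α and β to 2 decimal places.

Var = (CV·μ)² = (0.28×0.66)² = 0.034151.
α+β = μ(1−μ)/Var − 1 = 0.2244/0.034151 − 1 = 5.5708.
Thus α = 0.66·5.5708 = 3.68 and β = 0.34·5.5708 = 1.89.

α = 3.68, β = 1.89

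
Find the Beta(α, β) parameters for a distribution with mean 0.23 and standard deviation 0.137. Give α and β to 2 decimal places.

α = 1.94, β = 6.50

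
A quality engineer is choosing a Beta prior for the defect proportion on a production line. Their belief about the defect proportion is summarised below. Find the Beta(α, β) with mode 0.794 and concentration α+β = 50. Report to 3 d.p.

Mode = (α−1)/(κ−2) with κ = α+β, so α−1 = 0.794·48 = 38.112.
α = 39.112; β = κ − α = 10.888.

α = 39.112, β = 10.888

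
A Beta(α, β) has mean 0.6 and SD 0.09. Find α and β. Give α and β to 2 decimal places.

Variance = 0.09² = 0.0081. The moment-matching identity α+β = μ(1−μ)/Var − 1 gives
α+β = 0.24/0.0081 − 1 = 28.6296, so α = μ·28.6296 = 17.18 and β = (1−μ)·28.6296 = 11.45.

α = 17.18, β = 11.45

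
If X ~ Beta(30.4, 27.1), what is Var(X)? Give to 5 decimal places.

0.00426

α+β = 57.5 and αβ = 823.84, so Var = αβ/[(α+β)²(α+β+1)] = 823.84/193415.625 = 0.00426.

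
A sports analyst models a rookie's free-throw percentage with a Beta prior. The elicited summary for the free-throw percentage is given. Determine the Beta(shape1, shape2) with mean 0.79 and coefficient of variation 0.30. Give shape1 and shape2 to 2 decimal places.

shape1 = 1.54, shape2 = 0.41

Var = (CV·μ)² = (0.30×0.79)² = 0.056169.
shape1+shape2 = μ(1−μ)/Var − 1 = 0.1659/0.056169 − 1 = 1.9536.
Thus shape1 = 0.79·1.9536 = 1.54 and shape2 = 0.21·1.9536 = 0.41.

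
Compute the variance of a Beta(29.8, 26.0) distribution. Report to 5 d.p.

Var = αβ/[(α+β)²(α+β+1)] = (29.8×26.0)/(55.8²×56.8) = 774.80/176854.752 = 0.00438.

0.00438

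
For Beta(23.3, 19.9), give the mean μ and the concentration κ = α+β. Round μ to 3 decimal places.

κ = α+β = 23.3+19.9 = 43.2; μ = α/κ = 23.3/43.2 = 0.539.

μ = 0.539, κ = 43.2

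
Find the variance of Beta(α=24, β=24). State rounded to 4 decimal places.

0.0051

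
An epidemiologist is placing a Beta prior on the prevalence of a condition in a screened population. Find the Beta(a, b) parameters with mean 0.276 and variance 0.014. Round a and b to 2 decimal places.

a = 3.66, b = 9.61

By moment matching, a+b = μ(1−μ)/σ² − 1 = (0.276·0.724)/0.014 − 1 = 14.2731 − 1 = 13.2731.
Since a/(a+b) = μ, a = 0.276·13.2731 = 3.66 and b = 0.724·13.2731 = 9.61.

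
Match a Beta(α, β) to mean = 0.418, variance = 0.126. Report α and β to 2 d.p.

α = 0.39, β = 0.54

Write ν = α+β; then α = μν and Var = μ(1−μ)/(ν+1).
ν = μ(1−μ)/Var − 1 = 0.243276/0.126 − 1 = 0.9308.
α = 0.418·0.9308 = 0.39, β = 0.582·0.9308 = 0.54.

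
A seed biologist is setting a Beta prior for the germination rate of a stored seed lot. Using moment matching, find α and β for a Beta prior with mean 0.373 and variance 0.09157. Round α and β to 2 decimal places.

α = 0.58, β = 0.97

By moment matching, α+β = μ(1−μ)/σ² − 1 = (0.373·0.627)/0.09157 − 1 = 2.5540 − 1 = 1.5540.
Since α/(α+β) = μ, α = 0.373·1.5540 = 0.58 and β = 0.627·1.5540 = 0.97.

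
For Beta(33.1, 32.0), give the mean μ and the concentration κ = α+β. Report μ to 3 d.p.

κ = α+β = 33.1+32.0 = 65.1; μ = α/κ = 33.1/65.1 = 0.508.

μ = 0.508, κ = 65.1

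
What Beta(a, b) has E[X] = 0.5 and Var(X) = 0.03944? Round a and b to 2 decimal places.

By moment matching, a+b = μ(1−μ)/σ² − 1 = (0.5·0.5)/0.03944 − 1 = 6.3387 − 1 = 5.3387.
Since a/(a+b) = μ, a = 0.5·5.3387 = 2.67 and b = 0.5·5.3387 = 2.67.

a = 2.67, b = 2.67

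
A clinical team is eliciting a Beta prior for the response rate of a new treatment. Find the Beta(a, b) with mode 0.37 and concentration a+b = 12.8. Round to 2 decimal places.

a = 5.00, b = 7.80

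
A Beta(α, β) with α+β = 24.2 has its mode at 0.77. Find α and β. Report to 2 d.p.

α = 18.09, β = 6.11

Mode = (α−1)/(κ−2) with κ = α+β, so α−1 = 0.77·22.2 = 17.09.
α = 18.09; β = κ − α = 6.11.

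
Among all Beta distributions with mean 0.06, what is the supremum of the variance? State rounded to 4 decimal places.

For fixed mean μ the Beta variance is μ(1−μ)/(α+β+1), increasing as α+β decreases.
Its least upper bound (not attained) is μ(1−μ) = 0.06·0.94 = 0.0564.

0.0564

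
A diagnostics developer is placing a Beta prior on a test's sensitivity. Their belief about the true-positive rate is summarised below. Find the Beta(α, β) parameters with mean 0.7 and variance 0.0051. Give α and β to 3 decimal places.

α = 28.124, β = 12.053

By moment matching, α+β = μ(1−μ)/σ² − 1 = (0.7·0.3)/0.0051 − 1 = 41.1765 − 1 = 40.1765.
Since α/(α+β) = μ, α = 0.7·40.1765 = 28.124 and β = 0.3·40.1765 = 12.053.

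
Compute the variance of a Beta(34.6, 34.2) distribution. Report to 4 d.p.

α+β = 68.8 and αβ = 1183.32, so Var = αβ/[(α+β)²(α+β+1)] = 1183.32/330394.112 = 0.0036.

0.0036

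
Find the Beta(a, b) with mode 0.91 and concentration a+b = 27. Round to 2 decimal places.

For a,b>1 the mode is (a−1)/(a+b−2), so a = mode·(κ−2)+1 = 0.91×25+1 = 23.75.
And b = (1−mode)·(κ−2)+1 = 0.09×25+1 = 3.25.

a = 23.75, b = 3.25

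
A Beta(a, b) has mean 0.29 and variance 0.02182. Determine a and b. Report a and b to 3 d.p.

a = 2.447, b = 5.990

Write ν = a+b; then a = μν and Var = μ(1−μ)/(ν+1).
ν = μ(1−μ)/Var − 1 = 0.2059/0.02182 − 1 = 8.4363.
a = 0.29·8.4363 = 2.447, b = 0.71·8.4363 = 5.990.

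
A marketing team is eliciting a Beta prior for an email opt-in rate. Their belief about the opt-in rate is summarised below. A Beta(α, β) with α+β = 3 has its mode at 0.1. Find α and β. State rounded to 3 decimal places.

α = 1.100, β = 1.900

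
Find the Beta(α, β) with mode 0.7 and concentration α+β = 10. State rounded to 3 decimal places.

α = 6.600, β = 3.400

For α,β>1 the mode is (α−1)/(α+β−2), so α = mode·(κ−2)+1 = 0.7×8+1 = 6.600.
And β = (1−mode)·(κ−2)+1 = 0.3×8+1 = 3.400.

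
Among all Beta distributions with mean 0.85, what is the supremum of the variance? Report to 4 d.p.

0.1275

Var = μ(1−μ)/(α+β+1), which approaches μ(1−μ) as α+β → 0.
So the supremum is μ(1−μ) = 0.85×0.15 = 0.1275.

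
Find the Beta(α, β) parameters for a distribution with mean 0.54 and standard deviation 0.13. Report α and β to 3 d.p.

α = 7.397, β = 6.301

First σ² = 0.0169. Setting α = μn, β = (1−μ)n with n = α+β,
μ(1−μ)/(n+1) = 0.0169 ⇒ n+1 = 0.2484/0.0169 = 14.6982 ⇒ n = 13.6982.
Hence α = 0.54×13.6982 = 7.397, β = 0.46×13.6982 = 6.301.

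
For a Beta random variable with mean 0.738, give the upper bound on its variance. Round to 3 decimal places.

0.193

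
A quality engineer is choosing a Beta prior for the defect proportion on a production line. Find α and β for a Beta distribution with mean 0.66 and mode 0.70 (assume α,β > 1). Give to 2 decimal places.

α = 6.60, β = 3.40

With s = α+β: μ = α/s and mode = (α−1)/(s−2). Eliminating α = μs,
μs − 1 = m(s−2) ⇒ s(μ−m) = 1−2m ⇒ s = -0.40/-0.04 = 10.0000.
So α = μs = 6.60, β = (1−μ)s = 3.40.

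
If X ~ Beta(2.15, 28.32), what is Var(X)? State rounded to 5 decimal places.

Var = αβ/[(α+β)²(α+β+1)] = (2.15×28.32)/(30.47²×31.47) = 60.8880/29217.405723 = 0.00208.

0.00208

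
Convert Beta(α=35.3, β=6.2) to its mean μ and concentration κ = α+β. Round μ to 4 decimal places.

μ = 0.8506, κ = 41.5

κ = α+β = 35.3+6.2 = 41.5; μ = α/κ = 35.3/41.5 = 0.8506.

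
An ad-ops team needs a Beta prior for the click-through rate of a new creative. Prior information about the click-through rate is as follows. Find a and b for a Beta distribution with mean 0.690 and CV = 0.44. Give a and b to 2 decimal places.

σ = CV·μ = 0.44×0.690 = 0.30360, so σ² = 0.092173.
s+1 = μ(1−μ)/σ² = 0.213900/0.092173 = 2.3206, so s = a+b = 1.3206.
a = μs = 0.91, b = (1−μ)s = 0.41.

a = 0.91, b = 0.41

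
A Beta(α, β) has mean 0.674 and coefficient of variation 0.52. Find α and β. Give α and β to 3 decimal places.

α = 0.532, β = 0.257

Var = (CV·μ)² = (0.52×0.674)² = 0.122836.
α+β = μ(1−μ)/Var − 1 = 0.219724/0.122836 − 1 = 0.7888.
Thus α = 0.674·0.7888 = 0.532 and β = 0.326·0.7888 = 0.257.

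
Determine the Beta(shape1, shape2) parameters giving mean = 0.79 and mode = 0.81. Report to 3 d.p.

With s = shape1+shape2: μ = shape1/s and mode = (shape1−1)/(s−2). Eliminating shape1 = μs,
μs − 1 = m(s−2) ⇒ s(μ−m) = 1−2m ⇒ s = -0.62/-0.02 = 31.0000.
So shape1 = μs = 24.490, shape2 = (1−μ)s = 6.510.

shape1 = 24.490, shape2 = 6.510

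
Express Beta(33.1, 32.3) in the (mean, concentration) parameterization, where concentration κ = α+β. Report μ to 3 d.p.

μ = 0.506, κ = 65.4

κ = α+β = 33.1+32.3 = 65.4; μ = α/κ = 33.1/65.4 = 0.506.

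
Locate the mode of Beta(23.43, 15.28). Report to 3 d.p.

The density x^(α−1)(1−x)^(β−1) is maximised at (α−1)/(α+β−2) = 22.43/36.71 = 0.611.

0.611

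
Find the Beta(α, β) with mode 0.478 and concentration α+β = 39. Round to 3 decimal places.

Since the density peak of Beta(α,β) is at (α−1)/(α+β−2),
α = 1 + 0.478(39−2) = 18.686 and β = 39 − 18.686 = 20.314.

α = 18.686, β = 20.314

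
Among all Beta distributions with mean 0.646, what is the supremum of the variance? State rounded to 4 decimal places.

For fixed mean μ the Beta variance is μ(1−μ)/(α+β+1), increasing as α+β decreases.
Its least upper bound (not attained) is μ(1−μ) = 0.646·0.354 = 0.2287.

0.2287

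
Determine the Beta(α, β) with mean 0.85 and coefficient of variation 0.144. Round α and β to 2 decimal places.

σ = CV·μ = 0.144×0.85 = 0.12240, so σ² = 0.014982.
s+1 = μ(1−μ)/σ² = 0.1275/0.014982 = 8.5103, so s = α+β = 7.5103.
α = μs = 6.38, β = (1−μ)s = 1.13.

α = 6.38, β = 1.13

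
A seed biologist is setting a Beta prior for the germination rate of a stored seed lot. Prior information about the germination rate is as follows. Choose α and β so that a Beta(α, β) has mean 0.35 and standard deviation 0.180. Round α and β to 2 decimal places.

σ² = 0.180² = 0.032400.
With s = α+β, Var = μ(1−μ)/(s+1), so s+1 = (0.35×0.65)/0.032400 = 7.0216 and s = 6.0216.
α = μs = 2.11, β = (1−μ)s = 3.91.

α = 2.11, β = 3.91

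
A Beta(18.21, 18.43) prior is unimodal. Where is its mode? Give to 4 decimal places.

0.4968

With α,β > 1, mode = (α−1)/(α+β−2) = 17.21/34.64 = 0.4968.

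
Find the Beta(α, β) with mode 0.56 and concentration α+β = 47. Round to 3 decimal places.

Mode = (α−1)/(κ−2) with κ = α+β, so α−1 = 0.56·45 = 25.200.
α = 26.200; β = κ − α = 20.800.

α = 26.200, β = 20.800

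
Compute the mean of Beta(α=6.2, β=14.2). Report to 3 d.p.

0.304

E[X] = α/(α+β) = 6.2/20.4 = 0.304.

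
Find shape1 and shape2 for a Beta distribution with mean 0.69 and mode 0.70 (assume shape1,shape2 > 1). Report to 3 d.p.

shape1 = 27.600, shape2 = 12.400

Let s = shape1+shape2. Mean gives shape1 = μs = 0.69s; mode gives (shape1−1)/(s−2) = 0.70.
Substituting: 0.69s − 1 = 0.70(s−2) = 0.70s − 1.40, so -0.01s = -0.40 and s = 40.0000.
Then shape1 = 0.69×40.0000 = 27.600 and shape2 = s−shape1 = 12.400.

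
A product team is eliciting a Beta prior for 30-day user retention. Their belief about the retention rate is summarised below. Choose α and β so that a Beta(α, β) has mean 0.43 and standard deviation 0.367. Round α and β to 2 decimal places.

Variance = 0.367² = 0.134689. The moment-matching identity α+β = μ(1−μ)/Var − 1 gives
α+β = 0.2451/0.134689 − 1 = 0.8197, so α = μ·0.8197 = 0.35 and β = (1−μ)·0.8197 = 0.47.

α = 0.35, β = 0.47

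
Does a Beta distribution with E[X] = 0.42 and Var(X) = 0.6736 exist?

For any Beta, Var(X) < E[X]·(1−E[X]).
Here μ(1−μ) = 0.42×0.58 = 0.2436, and 0.6736 ≥ 0.2436.

No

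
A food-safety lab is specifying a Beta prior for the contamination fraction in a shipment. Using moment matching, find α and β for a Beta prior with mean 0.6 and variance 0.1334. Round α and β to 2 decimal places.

Write ν = α+β; then α = μν and Var = μ(1−μ)/(ν+1).
ν = μ(1−μ)/Var − 1 = 0.24/0.1334 − 1 = 0.7991.
α = 0.6·0.7991 = 0.48, β = 0.4·0.7991 = 0.32.

α = 0.48, β = 0.32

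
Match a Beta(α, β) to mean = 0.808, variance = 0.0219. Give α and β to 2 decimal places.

α = 4.92, β = 1.17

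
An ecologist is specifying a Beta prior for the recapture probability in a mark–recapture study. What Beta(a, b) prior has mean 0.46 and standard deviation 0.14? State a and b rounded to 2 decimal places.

First σ² = 0.0196. Setting a = μn, b = (1−μ)n with n = a+b,
μ(1−μ)/(n+1) = 0.0196 ⇒ n+1 = 0.2484/0.0196 = 12.6735 ⇒ n = 11.6735.
Hence a = 0.46×11.6735 = 5.37, b = 0.54×11.6735 = 6.30.

a = 5.37, b = 6.30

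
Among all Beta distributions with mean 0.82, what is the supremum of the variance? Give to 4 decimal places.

0.1476

Var = μ(1−μ)/(α+β+1), which approaches μ(1−μ) as α+β → 0.
So the supremum is μ(1−μ) = 0.82×0.18 = 0.1476.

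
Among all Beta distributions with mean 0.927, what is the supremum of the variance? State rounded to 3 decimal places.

Var = μ(1−μ)/(α+β+1), which approaches μ(1−μ) as α+β → 0.
So the supremum is μ(1−μ) = 0.927×0.073 = 0.068.

0.068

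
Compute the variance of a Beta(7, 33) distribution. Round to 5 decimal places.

0.00352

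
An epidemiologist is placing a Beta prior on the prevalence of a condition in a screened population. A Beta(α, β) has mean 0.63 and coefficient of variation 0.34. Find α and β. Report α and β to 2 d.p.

α = 2.57, β = 1.51

Var = (CV·μ)² = (0.34×0.63)² = 0.045882.
α+β = μ(1−μ)/Var − 1 = 0.2331/0.045882 − 1 = 4.0805.
Thus α = 0.63·4.0805 = 2.57 and β = 0.37·4.0805 = 1.51.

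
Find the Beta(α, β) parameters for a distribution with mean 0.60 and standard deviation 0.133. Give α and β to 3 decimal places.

α = 7.541, β = 5.027

Variance = 0.133² = 0.017689. The moment-matching identity α+β = μ(1−μ)/Var − 1 gives
α+β = 0.2400/0.017689 − 1 = 12.5678, so α = μ·12.5678 = 7.541 and β = (1−μ)·12.5678 = 5.027.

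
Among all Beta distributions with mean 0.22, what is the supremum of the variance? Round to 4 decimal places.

0.1716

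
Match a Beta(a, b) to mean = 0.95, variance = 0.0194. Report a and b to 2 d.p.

a = 1.38, b = 0.07

By moment matching, a+b = μ(1−μ)/σ² − 1 = (0.95·0.05)/0.0194 − 1 = 2.4485 − 1 = 1.4485.
Since a/(a+b) = μ, a = 0.95·1.4485 = 1.38 and b = 0.05·1.4485 = 0.07.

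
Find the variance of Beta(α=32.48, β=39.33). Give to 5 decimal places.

0.00340

Var = αβ/[(α+β)²(α+β+1)] = (32.48×39.33)/(71.81²×72.81) = 1277.4384/375457.586841 = 0.00340.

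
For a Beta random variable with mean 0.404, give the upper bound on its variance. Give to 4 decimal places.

0.2408

Var = μ(1−μ)/(α+β+1), which approaches μ(1−μ) as α+β → 0.
So the supremum is μ(1−μ) = 0.404×0.596 = 0.2408.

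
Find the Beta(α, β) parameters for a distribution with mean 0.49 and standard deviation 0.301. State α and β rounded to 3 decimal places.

α = 0.862, β = 0.897

σ² = 0.301² = 0.090601.
With s = α+β, Var = μ(1−μ)/(s+1), so s+1 = (0.49×0.51)/0.090601 = 2.7582 and s = 1.7582.
α = μs = 0.862, β = (1−μ)s = 0.897.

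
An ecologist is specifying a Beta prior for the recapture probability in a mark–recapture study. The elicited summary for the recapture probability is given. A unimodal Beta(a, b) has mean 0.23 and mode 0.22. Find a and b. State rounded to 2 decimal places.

a = 12.88, b = 43.12

With s = a+b: μ = a/s and mode = (a−1)/(s−2). Eliminating a = μs,
μs − 1 = m(s−2) ⇒ s(μ−m) = 1−2m ⇒ s = 0.56/0.01 = 56.0000.
So a = μs = 12.88, b = (1−μ)s = 43.12.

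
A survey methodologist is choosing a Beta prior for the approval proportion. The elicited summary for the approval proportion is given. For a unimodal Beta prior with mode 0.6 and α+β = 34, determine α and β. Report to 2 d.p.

α = 20.20, β = 13.80

Mode = (α−1)/(κ−2) with κ = α+β, so α−1 = 0.6·32 = 19.20.
α = 20.20; β = κ − α = 13.80.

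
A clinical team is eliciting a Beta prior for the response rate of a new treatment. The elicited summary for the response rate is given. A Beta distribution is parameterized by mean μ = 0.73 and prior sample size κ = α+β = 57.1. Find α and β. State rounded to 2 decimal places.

α = 41.68, β = 15.42

Split κ in proportion μ : (1−μ): α = 0.73·57.1 = 41.68, β = 57.1 − 41.68 = 15.42.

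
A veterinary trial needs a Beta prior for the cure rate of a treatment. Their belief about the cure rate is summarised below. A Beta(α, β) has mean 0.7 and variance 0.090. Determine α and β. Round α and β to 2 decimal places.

Let s = α+β. The Beta variance is μ(1−μ)/(s+1).
So s+1 = μ(1−μ)/σ² = (0.7×0.3)/0.090 = 0.21/0.090 = 2.3333, giving s = 1.3333.
Then α = μs = 0.7×1.3333 = 0.93 and β = (1−μ)s = 0.3×1.3333 = 0.40.

α = 0.93, β = 0.40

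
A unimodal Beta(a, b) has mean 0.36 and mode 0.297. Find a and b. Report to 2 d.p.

a = 2.32, b = 4.12

With s = a+b: μ = a/s and mode = (a−1)/(s−2). Eliminating a = μs,
μs − 1 = m(s−2) ⇒ s(μ−m) = 1−2m ⇒ s = 0.406/0.063 = 6.4444.
So a = μs = 2.32, b = (1−μ)s = 4.12.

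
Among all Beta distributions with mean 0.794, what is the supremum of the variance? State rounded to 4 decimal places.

Var = μ(1−μ)/(α+β+1), which approaches μ(1−μ) as α+β → 0.
So the supremum is μ(1−μ) = 0.794×0.206 = 0.1636.

0.1636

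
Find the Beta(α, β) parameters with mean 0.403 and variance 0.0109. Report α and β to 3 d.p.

Let s = α+β. The Beta variance is μ(1−μ)/(s+1).
So s+1 = μ(1−μ)/σ² = (0.403×0.597)/0.0109 = 0.240591/0.0109 = 22.0726, giving s = 21.0726.
Then α = μs = 0.403×21.0726 = 8.492 and β = (1−μ)s = 0.597×21.0726 = 12.580.

α = 8.492, β = 12.580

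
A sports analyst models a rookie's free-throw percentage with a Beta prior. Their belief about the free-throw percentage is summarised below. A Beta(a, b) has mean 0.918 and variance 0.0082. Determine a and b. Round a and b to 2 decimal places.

By moment matching, a+b = μ(1−μ)/σ² − 1 = (0.918·0.082)/0.0082 − 1 = 9.1800 − 1 = 8.1800.
Since a/(a+b) = μ, a = 0.918·8.1800 = 7.51 and b = 0.082·8.1800 = 0.67.

a = 7.51, b = 0.67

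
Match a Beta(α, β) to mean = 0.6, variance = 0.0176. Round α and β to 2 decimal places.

By moment matching, α+β = μ(1−μ)/σ² − 1 = (0.6·0.4)/0.0176 − 1 = 13.6364 − 1 = 12.6364.
Since α/(α+β) = μ, α = 0.6·12.6364 = 7.58 and β = 0.4·12.6364 = 5.05.

α = 7.58, β = 5.05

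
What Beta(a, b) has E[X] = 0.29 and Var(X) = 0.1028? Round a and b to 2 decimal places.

a = 0.29, b = 0.71

By moment matching, a+b = μ(1−μ)/σ² − 1 = (0.29·0.71)/0.1028 − 1 = 2.0029 − 1 = 1.0029.
Since a/(a+b) = μ, a = 0.29·1.0029 = 0.29 and b = 0.71·1.0029 = 0.71.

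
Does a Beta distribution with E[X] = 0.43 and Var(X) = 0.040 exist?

Yes

A Beta with mean μ has variance μ(1−μ)/(α+β+1) < μ(1−μ).
Here μ(1−μ) = 0.43×0.57 = 0.2451, and 0.040 < 0.2451.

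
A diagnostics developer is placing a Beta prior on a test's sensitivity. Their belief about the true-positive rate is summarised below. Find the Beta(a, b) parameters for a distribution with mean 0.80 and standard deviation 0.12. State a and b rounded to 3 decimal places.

a = 8.089, b = 2.022

Variance = 0.12² = 0.0144. The moment-matching identity a+b = μ(1−μ)/Var − 1 gives
a+b = 0.1600/0.0144 − 1 = 10.1111, so a = μ·10.1111 = 8.089 and b = (1−μ)·10.1111 = 2.022.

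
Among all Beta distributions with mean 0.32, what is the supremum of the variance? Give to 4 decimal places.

Var = μ(1−μ)/(α+β+1), which approaches μ(1−μ) as α+β → 0.
So the supremum is μ(1−μ) = 0.32×0.68 = 0.2176.

0.2176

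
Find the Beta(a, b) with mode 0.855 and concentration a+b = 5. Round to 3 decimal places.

a = 3.565, b = 1.435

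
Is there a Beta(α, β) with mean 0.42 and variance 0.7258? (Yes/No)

No

A Beta with mean μ has variance μ(1−μ)/(α+β+1) < μ(1−μ).
Here μ(1−μ) = 0.42×0.58 = 0.2436, and 0.7258 ≥ 0.2436.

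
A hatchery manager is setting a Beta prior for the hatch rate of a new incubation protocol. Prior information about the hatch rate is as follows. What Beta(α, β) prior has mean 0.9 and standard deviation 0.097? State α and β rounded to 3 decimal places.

First σ² = 0.009409. Setting α = μn, β = (1−μ)n with n = α+β,
μ(1−μ)/(n+1) = 0.009409 ⇒ n+1 = 0.09/0.009409 = 9.5653 ⇒ n = 8.5653.
Hence α = 0.9×8.5653 = 7.709, β = 0.1×8.5653 = 0.857.

α = 7.709, β = 0.857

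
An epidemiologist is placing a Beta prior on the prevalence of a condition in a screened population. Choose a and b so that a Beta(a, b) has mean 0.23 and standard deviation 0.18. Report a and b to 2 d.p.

σ² = 0.18² = 0.0324.
With s = a+b, Var = μ(1−μ)/(s+1), so s+1 = (0.23×0.77)/0.0324 = 5.4660 and s = 4.4660.
a = μs = 1.03, b = (1−μ)s = 3.44.

a = 1.03, b = 3.44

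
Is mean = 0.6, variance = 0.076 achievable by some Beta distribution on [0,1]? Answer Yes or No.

Yes

For any Beta, Var(X) < E[X]·(1−E[X]).
Here μ(1−μ) = 0.6×0.4 = 0.24, and 0.076 < 0.24.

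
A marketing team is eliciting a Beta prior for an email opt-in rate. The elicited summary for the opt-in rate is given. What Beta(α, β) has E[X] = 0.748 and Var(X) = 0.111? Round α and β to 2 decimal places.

α = 0.52, β = 0.18

By moment matching, α+β = μ(1−μ)/σ² − 1 = (0.748·0.252)/0.111 − 1 = 1.6982 − 1 = 0.6982.
Since α/(α+β) = μ, α = 0.748·0.6982 = 0.52 and β = 0.252·0.6982 = 0.18.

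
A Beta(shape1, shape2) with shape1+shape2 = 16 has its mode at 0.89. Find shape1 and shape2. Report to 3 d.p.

For shape1,shape2>1 the mode is (shape1−1)/(shape1+shape2−2), so shape1 = mode·(κ−2)+1 = 0.89×14+1 = 13.460.
And shape2 = (1−mode)·(κ−2)+1 = 0.11×14+1 = 2.540.

shape1 = 13.460, shape2 = 2.540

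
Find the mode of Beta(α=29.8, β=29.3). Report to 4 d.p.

0.5044

The density x^(α−1)(1−x)^(β−1) is maximised at (α−1)/(α+β−2) = 28.8/57.1 = 0.5044.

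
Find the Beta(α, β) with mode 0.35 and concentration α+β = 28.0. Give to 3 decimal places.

α = 10.100, β = 17.900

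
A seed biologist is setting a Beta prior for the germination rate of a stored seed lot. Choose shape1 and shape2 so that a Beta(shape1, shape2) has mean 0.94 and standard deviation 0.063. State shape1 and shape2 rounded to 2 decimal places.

σ² = 0.063² = 0.003969.
With s = shape1+shape2, Var = μ(1−μ)/(s+1), so s+1 = (0.94×0.06)/0.003969 = 14.2101 and s = 13.2101.
shape1 = μs = 12.42, shape2 = (1−μ)s = 0.79.

shape1 = 12.42, shape2 = 0.79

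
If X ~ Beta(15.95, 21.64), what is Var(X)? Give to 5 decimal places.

0.00633

Var = αβ/[(α+β)²(α+β+1)] = (15.95×21.64)/(37.59²×38.59) = 345.1580/54527.982579 = 0.00633.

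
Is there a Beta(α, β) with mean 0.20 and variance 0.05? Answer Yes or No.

The Beta variance bound is σ² < μ(1−μ).
Here μ(1−μ) = 0.20×0.80 = 0.1600, and 0.05 < 0.1600.

Yes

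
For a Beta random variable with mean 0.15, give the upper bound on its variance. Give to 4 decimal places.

0.1275

Var = μ(1−μ)/(α+β+1), which approaches μ(1−μ) as α+β → 0.
So the supremum is μ(1−μ) = 0.15×0.85 = 0.1275.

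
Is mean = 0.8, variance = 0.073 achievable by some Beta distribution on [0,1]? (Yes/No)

A Beta with mean μ has variance μ(1−μ)/(α+β+1) < μ(1−μ).
Here μ(1−μ) = 0.8×0.2 = 0.16, and 0.073 < 0.16.

Yes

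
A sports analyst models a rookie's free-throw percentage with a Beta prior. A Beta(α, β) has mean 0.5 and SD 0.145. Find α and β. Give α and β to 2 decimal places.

First σ² = 0.021025. Setting α = μn, β = (1−μ)n with n = α+β,
μ(1−μ)/(n+1) = 0.021025 ⇒ n+1 = 0.25/0.021025 = 11.8906 ⇒ n = 10.8906.
Hence α = 0.5×10.8906 = 5.45, β = 0.5×10.8906 = 5.45.

α = 5.45, β = 5.45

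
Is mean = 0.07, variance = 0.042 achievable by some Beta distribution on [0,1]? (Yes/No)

The Beta variance bound is σ² < μ(1−μ).
Here μ(1−μ) = 0.07×0.93 = 0.0651, and 0.042 < 0.0651.

Yes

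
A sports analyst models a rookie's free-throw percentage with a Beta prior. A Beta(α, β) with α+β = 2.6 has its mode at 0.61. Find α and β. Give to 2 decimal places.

For α,β>1 the mode is (α−1)/(α+β−2), so α = mode·(κ−2)+1 = 0.61×0.6+1 = 1.37.
And β = (1−mode)·(κ−2)+1 = 0.39×0.6+1 = 1.23.

α = 1.37, β = 1.23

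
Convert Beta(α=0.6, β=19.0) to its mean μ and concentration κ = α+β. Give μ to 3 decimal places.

μ = 0.031, κ = 19.6

κ = α+β = 0.6+19.0 = 19.6; μ = α/κ = 0.6/19.6 = 0.031.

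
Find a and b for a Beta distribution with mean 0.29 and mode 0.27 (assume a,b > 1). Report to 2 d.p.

a = 6.67, b = 16.33

With s = a+b: μ = a/s and mode = (a−1)/(s−2). Eliminating a = μs,
μs − 1 = m(s−2) ⇒ s(μ−m) = 1−2m ⇒ s = 0.46/0.02 = 23.0000.
So a = μs = 6.67, b = (1−μ)s = 16.33.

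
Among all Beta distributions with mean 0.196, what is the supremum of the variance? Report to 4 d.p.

0.1576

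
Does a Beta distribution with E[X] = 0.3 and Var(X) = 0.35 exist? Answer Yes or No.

The Beta variance bound is σ² < μ(1−μ).
Here μ(1−μ) = 0.3×0.7 = 0.21, and 0.35 ≥ 0.21.

No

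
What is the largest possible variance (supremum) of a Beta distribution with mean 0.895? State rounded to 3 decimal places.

0.094

Var = μ(1−μ)/(α+β+1), which approaches μ(1−μ) as α+β → 0.
So the supremum is μ(1−μ) = 0.895×0.105 = 0.094.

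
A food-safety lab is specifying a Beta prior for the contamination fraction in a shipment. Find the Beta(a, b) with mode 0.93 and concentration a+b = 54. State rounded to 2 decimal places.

For a,b>1 the mode is (a−1)/(a+b−2), so a = mode·(κ−2)+1 = 0.93×52+1 = 49.36.
And b = (1−mode)·(κ−2)+1 = 0.07×52+1 = 4.64.

a = 49.36, b = 4.64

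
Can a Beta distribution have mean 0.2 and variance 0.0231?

For any Beta, Var(X) < E[X]·(1−E[X]).
Here μ(1−μ) = 0.2×0.8 = 0.16, and 0.0231 < 0.16.

Yes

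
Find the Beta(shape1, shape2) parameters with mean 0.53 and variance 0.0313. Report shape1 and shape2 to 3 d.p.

shape1 = 3.688, shape2 = 3.270

By moment matching, shape1+shape2 = μ(1−μ)/σ² − 1 = (0.53·0.47)/0.0313 − 1 = 7.9585 − 1 = 6.9585.
Since shape1/(shape1+shape2) = μ, shape1 = 0.53·6.9585 = 3.688 and shape2 = 0.47·6.9585 = 3.270.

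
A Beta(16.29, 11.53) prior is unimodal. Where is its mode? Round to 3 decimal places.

With α,β > 1, mode = (α−1)/(α+β−2) = 15.29/25.82 = 0.592.

0.592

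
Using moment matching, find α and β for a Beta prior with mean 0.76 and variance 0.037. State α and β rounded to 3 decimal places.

α = 2.987, β = 0.943

By moment matching, α+β = μ(1−μ)/σ² − 1 = (0.76·0.24)/0.037 − 1 = 4.9297 − 1 = 3.9297.
Since α/(α+β) = μ, α = 0.76·3.9297 = 2.987 and β = 0.24·3.9297 = 0.943.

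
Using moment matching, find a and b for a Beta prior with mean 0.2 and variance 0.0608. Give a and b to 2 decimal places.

a = 0.33, b = 1.31

Let s = a+b. The Beta variance is μ(1−μ)/(s+1).
So s+1 = μ(1−μ)/σ² = (0.2×0.8)/0.0608 = 0.16/0.0608 = 2.6316, giving s = 1.6316.
Then a = μs = 0.2×1.6316 = 0.33 and b = (1−μ)s = 0.8×1.6316 = 1.31.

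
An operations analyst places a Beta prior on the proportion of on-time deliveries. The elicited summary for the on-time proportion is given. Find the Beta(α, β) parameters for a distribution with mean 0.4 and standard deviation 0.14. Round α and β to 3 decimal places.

α = 4.498, β = 6.747

σ² = 0.14² = 0.0196.
With s = α+β, Var = μ(1−μ)/(s+1), so s+1 = (0.4×0.6)/0.0196 = 12.2449 and s = 11.2449.
α = μs = 4.498, β = (1−μ)s = 6.747.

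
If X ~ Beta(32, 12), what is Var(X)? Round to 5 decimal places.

α+β = 44 and αβ = 384, so Var = αβ/[(α+β)²(α+β+1)] = 384/87120 = 0.00441.

0.00441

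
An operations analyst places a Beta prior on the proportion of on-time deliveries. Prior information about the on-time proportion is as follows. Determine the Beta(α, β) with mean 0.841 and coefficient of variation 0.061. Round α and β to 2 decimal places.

Var = (CV·μ)² = (0.061×0.841)² = 0.002632.
α+β = μ(1−μ)/Var − 1 = 0.133719/0.002632 − 1 = 49.8091.
Thus α = 0.841·49.8091 = 41.89 and β = 0.159·49.8091 = 7.92.

α = 41.89, β = 7.92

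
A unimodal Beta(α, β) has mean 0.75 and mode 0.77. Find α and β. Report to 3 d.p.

With s = α+β: μ = α/s and mode = (α−1)/(s−2). Eliminating α = μs,
μs − 1 = m(s−2) ⇒ s(μ−m) = 1−2m ⇒ s = -0.54/-0.02 = 27.0000.
So α = μs = 20.250, β = (1−μ)s = 6.750.

α = 20.250, β = 6.750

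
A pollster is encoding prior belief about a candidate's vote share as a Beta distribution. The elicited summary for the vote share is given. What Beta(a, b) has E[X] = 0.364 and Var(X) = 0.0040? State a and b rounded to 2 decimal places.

a = 20.70, b = 36.17

Let s = a+b. The Beta variance is μ(1−μ)/(s+1).
So s+1 = μ(1−μ)/σ² = (0.364×0.636)/0.0040 = 0.231504/0.0040 = 57.8760, giving s = 56.8760.
Then a = μs = 0.364×56.8760 = 20.70 and b = (1−μ)s = 0.636×56.8760 = 36.17.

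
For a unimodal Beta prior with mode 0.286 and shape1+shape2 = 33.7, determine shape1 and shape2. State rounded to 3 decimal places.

shape1 = 10.066, shape2 = 23.634

For shape1,shape2>1 the mode is (shape1−1)/(shape1+shape2−2), so shape1 = mode·(κ−2)+1 = 0.286×31.7+1 = 10.066.
And shape2 = (1−mode)·(κ−2)+1 = 0.714×31.7+1 = 23.634.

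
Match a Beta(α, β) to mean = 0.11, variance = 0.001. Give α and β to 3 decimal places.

By moment matching, α+β = μ(1−μ)/σ² − 1 = (0.11·0.89)/0.001 − 1 = 97.9000 − 1 = 96.9000.
Since α/(α+β) = μ, α = 0.11·96.9000 = 10.659 and β = 0.89·96.9000 = 86.241.

α = 10.659, β = 86.241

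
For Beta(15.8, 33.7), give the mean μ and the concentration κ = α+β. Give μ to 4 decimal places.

κ = α+β = 15.8+33.7 = 49.5; μ = α/κ = 15.8/49.5 = 0.3192.

μ = 0.3192, κ = 49.5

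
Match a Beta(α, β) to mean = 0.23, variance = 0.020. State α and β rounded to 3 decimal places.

α = 1.807, β = 6.048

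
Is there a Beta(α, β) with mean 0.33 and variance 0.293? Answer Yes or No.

A Beta with mean μ has variance μ(1−μ)/(α+β+1) < μ(1−μ).
Here μ(1−μ) = 0.33×0.67 = 0.2211, and 0.293 ≥ 0.2211.

No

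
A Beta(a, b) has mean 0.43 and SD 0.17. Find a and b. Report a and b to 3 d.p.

First σ² = 0.0289. Setting a = μn, b = (1−μ)n with n = a+b,
μ(1−μ)/(n+1) = 0.0289 ⇒ n+1 = 0.2451/0.0289 = 8.4810 ⇒ n = 7.4810.
Hence a = 0.43×7.4810 = 3.217, b = 0.57×7.4810 = 4.264.

a = 3.217, b = 4.264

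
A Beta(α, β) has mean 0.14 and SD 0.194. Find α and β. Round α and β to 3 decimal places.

α = 0.308, β = 1.891

σ² = 0.194² = 0.037636.
With s = α+β, Var = μ(1−μ)/(s+1), so s+1 = (0.14×0.86)/0.037636 = 3.1991 and s = 2.1991.
α = μs = 0.308, β = (1−μ)s = 1.891.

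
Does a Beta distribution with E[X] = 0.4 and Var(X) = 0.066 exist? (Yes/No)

Yes

The Beta variance bound is σ² < μ(1−μ).
Here μ(1−μ) = 0.4×0.6 = 0.24, and 0.066 < 0.24.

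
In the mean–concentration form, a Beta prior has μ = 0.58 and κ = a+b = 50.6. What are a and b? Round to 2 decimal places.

a = 29.35, b = 21.25

a = μκ = 0.58×50.6 = 29.35 and b = (1−μ)κ = 0.42×50.6 = 21.25.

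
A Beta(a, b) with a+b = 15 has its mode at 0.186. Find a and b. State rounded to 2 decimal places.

Mode = (a−1)/(κ−2) with κ = a+b, so a−1 = 0.186·13 = 2.42.
a = 3.42; b = κ − a = 11.58.

a = 3.42, b = 11.58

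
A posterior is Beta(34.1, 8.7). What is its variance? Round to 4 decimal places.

0.0037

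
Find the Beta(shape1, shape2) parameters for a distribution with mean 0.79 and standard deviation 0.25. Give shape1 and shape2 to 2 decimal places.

shape1 = 1.31, shape2 = 0.35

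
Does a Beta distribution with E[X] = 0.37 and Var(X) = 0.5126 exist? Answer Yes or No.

For any Beta, Var(X) < E[X]·(1−E[X]).
Here μ(1−μ) = 0.37×0.63 = 0.2331, and 0.5126 ≥ 0.2331.

No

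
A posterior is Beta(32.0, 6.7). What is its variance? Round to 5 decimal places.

0.00361

α+β = 38.7 and αβ = 214.40, so Var = αβ/[(α+β)²(α+β+1)] = 214.40/59458.293 = 0.00361.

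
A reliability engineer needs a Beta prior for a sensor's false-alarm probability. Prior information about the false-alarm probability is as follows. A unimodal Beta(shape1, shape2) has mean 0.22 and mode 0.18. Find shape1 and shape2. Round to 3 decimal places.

shape1 = 3.520, shape2 = 12.480

With s = shape1+shape2: μ = shape1/s and mode = (shape1−1)/(s−2). Eliminating shape1 = μs,
μs − 1 = m(s−2) ⇒ s(μ−m) = 1−2m ⇒ s = 0.64/0.04 = 16.0000.
So shape1 = μs = 3.520, shape2 = (1−μ)s = 12.480.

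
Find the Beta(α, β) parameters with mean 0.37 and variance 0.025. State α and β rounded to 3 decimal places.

By moment matching, α+β = μ(1−μ)/σ² − 1 = (0.37·0.63)/0.025 − 1 = 9.3240 − 1 = 8.3240.
Since α/(α+β) = μ, α = 0.37·8.3240 = 3.080 and β = 0.63·8.3240 = 5.244.

α = 3.080, β = 5.244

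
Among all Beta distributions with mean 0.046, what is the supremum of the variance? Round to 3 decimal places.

0.044

Var = μ(1−μ)/(α+β+1), which approaches μ(1−μ) as α+β → 0.
So the supremum is μ(1−μ) = 0.046×0.954 = 0.044.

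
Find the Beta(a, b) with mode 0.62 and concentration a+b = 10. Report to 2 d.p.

Since the density peak of Beta(a,b) is at (a−1)/(a+b−2),
a = 1 + 0.62(10−2) = 5.96 and b = 10 − 5.96 = 4.04.

a = 5.96, b = 4.04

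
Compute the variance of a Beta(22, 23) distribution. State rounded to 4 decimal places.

α+β = 45 and αβ = 506, so Var = αβ/[(α+β)²(α+β+1)] = 506/93150 = 0.0054.

0.0054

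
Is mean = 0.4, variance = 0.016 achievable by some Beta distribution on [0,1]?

Yes

A Beta with mean μ has variance μ(1−μ)/(α+β+1) < μ(1−μ).
Here μ(1−μ) = 0.4×0.6 = 0.24, and 0.016 < 0.24.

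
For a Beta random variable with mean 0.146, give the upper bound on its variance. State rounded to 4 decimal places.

0.1247

Var = μ(1−μ)/(α+β+1), which approaches μ(1−μ) as α+β → 0.
So the supremum is μ(1−μ) = 0.146×0.854 = 0.1247.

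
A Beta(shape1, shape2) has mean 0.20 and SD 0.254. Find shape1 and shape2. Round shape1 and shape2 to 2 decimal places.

shape1 = 0.30, shape2 = 1.18

σ² = 0.254² = 0.064516.
With s = shape1+shape2, Var = μ(1−μ)/(s+1), so s+1 = (0.20×0.80)/0.064516 = 2.4800 and s = 1.4800.
shape1 = μs = 0.30, shape2 = (1−μ)s = 1.18.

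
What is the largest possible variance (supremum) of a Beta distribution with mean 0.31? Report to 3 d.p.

0.214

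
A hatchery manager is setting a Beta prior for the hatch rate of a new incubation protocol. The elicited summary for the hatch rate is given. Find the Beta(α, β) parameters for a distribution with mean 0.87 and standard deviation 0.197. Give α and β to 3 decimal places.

α = 1.665, β = 0.249

σ² = 0.197² = 0.038809.
With s = α+β, Var = μ(1−μ)/(s+1), so s+1 = (0.87×0.13)/0.038809 = 2.9143 and s = 1.9143.
α = μs = 1.665, β = (1−μ)s = 0.249.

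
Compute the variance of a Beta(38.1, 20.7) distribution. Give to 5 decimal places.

0.00381

α+β = 58.8 and αβ = 788.67, so Var = αβ/[(α+β)²(α+β+1)] = 788.67/206754.912 = 0.00381.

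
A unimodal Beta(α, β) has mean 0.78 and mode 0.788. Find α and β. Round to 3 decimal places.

With s = α+β: μ = α/s and mode = (α−1)/(s−2). Eliminating α = μs,
μs − 1 = m(s−2) ⇒ s(μ−m) = 1−2m ⇒ s = -0.576/-0.008 = 72.0000.
So α = μs = 56.160, β = (1−μ)s = 15.840.

α = 56.160, β = 15.840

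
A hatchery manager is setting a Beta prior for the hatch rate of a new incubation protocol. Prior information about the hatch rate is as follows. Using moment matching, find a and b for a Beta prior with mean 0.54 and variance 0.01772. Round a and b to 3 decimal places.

a = 7.030, b = 5.988

By moment matching, a+b = μ(1−μ)/σ² − 1 = (0.54·0.46)/0.01772 − 1 = 14.0181 − 1 = 13.0181.
Since a/(a+b) = μ, a = 0.54·13.0181 = 7.030 and b = 0.46·13.0181 = 5.988.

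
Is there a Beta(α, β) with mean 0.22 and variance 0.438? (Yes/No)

The Beta variance bound is σ² < μ(1−μ).
Here μ(1−μ) = 0.22×0.78 = 0.1716, and 0.438 ≥ 0.1716.

No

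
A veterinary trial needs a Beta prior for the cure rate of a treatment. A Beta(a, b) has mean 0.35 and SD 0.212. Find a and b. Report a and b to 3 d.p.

a = 1.422, b = 2.640

Variance = 0.212² = 0.044944. The moment-matching identity a+b = μ(1−μ)/Var − 1 gives
a+b = 0.2275/0.044944 − 1 = 4.0619, so a = μ·4.0619 = 1.422 and b = (1−μ)·4.0619 = 2.640.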